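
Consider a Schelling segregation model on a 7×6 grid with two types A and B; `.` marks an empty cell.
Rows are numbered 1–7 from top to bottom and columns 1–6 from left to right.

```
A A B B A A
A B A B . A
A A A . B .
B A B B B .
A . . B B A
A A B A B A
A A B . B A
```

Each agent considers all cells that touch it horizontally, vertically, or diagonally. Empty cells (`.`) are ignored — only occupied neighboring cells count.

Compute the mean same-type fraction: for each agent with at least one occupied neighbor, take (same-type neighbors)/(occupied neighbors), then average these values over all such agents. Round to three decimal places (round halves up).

Row 1: (1,1)A 2/3 · (1,2)A 3/5 · (1,3)B 3/5 · (1,4)B 2/4 · (1,5)A 2/4 · (1,6)A 2/2
Row 2: (2,1)A 4/5 · (2,2)B 1/8 · (2,3)A 3/7 · (2,4)B 3/6 · (2,6)A 2/3
Row 3: (3,1)A 3/5 · (3,2)A 5/8 · (3,3)A 3/7 · (3,5)B 3/4
Row 4: (4,1)B 0/4 · (4,2)A 4/6 · (4,3)B 2/5 · (4,4)B 5/6 · (4,5)B 4/5
Row 5: (5,1)A 3/4 · (5,4)B 6/7 · (5,5)B 4/7 · (5,6)A 1/4
Row 6: (6,1)A 4/4 · (6,2)A 4/6 · (6,3)B 2/5 · (6,4)A 0/6 · (6,5)B 3/7 · (6,6)A 2/5
Row 7: (7,1)A 3/3 · (7,2)A 3/5 · (7,3)B 1/4 · (7,5)B 1/4 · (7,6)A 1/3
Sum over 35 agents: 2/3 + 3/5 + 3/5 + 2/4 + 2/4 + 2/2 + 4/5 + 1/8 + 3/7 + 3/6 + 2/3 + 3/5 + 5/8 + 3/7 + 3/4 + 0/4 + 4/6 + 2/5 + 5/6 + 4/5 + 3/4 + 6/7 + 4/7 + 1/4 + 4/4 + 4/6 + 2/5 + 0/6 + 3/7 + 2/5 + 3/3 + 3/5 + 1/4 + 1/4 + 1/3 = 2021/105; mean = 2021/105 ÷ 35 = 2021/3675 = 0.549931… → 0.550.

0.550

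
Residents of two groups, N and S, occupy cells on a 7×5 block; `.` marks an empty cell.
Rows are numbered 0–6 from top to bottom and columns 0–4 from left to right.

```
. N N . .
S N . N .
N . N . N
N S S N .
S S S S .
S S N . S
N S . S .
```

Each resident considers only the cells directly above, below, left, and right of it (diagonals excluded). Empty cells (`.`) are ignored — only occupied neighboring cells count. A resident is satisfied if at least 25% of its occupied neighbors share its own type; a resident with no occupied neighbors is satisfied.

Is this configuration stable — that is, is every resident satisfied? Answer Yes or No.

No

(0,1)N 2/2 ✓
(0,2)N 1/1 ✓
(1,0)S 0/2 ✗
(1,1)N 1/2 ✓
(1,3)N 0/0 ✓
(2,0)N 1/2 ✓
(2,2)N 0/1 ✗
(2,4)N 0/0 ✓
(3,0)N 1/3 ✓
(3,1)S 2/3 ✓
(3,2)S 2/4 ✓
(3,3)N 0/2 ✗
(4,0)S 2/3 ✓
(4,1)S 4/4 ✓
(4,2)S 3/4 ✓
(4,3)S 1/2 ✓
(5,0)S 2/3 ✓
(5,1)S 3/4 ✓
(5,2)N 0/2 ✗
(5,4)S 0/0 ✓
(6,0)N 0/2 ✗
(6,1)S 1/2 ✓
(6,3)S 0/0 ✓
For instance (1,0) has only 0/2 same-type neighbors, below 1/4.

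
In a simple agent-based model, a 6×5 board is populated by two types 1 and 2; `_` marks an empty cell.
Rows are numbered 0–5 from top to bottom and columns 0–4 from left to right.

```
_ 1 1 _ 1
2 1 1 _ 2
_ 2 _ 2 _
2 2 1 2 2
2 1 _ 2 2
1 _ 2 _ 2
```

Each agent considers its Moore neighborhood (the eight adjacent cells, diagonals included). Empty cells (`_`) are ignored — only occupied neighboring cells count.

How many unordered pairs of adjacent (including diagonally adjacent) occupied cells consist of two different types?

16

Scan each occupied cell's neighbors to the right and below (and the two forward diagonals) so each pair is counted once.
From row 0: 2 unlike of 7 pairs (running 2/7).
From row 1: 4 unlike of 7 pairs (running 6/14).
From row 2: 2 unlike of 6 pairs (running 8/20).
From row 3: 5 unlike of 14 pairs (running 13/34).
From row 4: 3 unlike of 8 pairs (running 16/42).
Total adjacent occupied pairs: 42; unlike-type pairs: 16.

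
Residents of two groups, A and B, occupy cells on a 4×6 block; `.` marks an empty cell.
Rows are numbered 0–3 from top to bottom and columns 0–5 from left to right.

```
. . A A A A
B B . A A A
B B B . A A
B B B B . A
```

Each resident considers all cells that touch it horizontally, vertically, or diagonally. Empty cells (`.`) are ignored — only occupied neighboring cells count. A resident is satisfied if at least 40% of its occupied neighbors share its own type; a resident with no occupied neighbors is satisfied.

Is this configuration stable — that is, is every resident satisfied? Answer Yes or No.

Yes

Row 0: (0,2)A 2/3 satisfied · (0,3)A 4/4 satisfied · (0,4)A 5/5 satisfied · (0,5)A 3/3 satisfied
Row 1: (1,0)B 3/3 satisfied · (1,1)B 4/5 satisfied · (1,3)A 5/6 satisfied · (1,4)A 7/7 satisfied · (1,5)A 5/5 satisfied
Row 2: (2,0)B 5/5 satisfied · (2,1)B 7/7 satisfied · (2,2)B 5/6 satisfied · (2,4)A 5/6 satisfied · (2,5)A 4/4 satisfied
Row 3: (3,0)B 3/3 satisfied · (3,1)B 5/5 satisfied · (3,2)B 4/4 satisfied · (3,3)B 2/3 satisfied · (3,5)A 2/2 satisfied
All meet the threshold, so the configuration is stable.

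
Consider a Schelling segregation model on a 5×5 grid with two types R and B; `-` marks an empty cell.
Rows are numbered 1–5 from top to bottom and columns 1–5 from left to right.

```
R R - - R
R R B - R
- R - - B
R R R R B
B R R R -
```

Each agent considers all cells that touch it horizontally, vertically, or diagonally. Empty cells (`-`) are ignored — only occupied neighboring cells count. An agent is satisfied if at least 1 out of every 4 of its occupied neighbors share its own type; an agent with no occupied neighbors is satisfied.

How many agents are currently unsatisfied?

(1,1)R 3/3 satisfied
(1,2)R 3/4 satisfied
(1,5)R 1/1 satisfied
(2,1)R 4/4 satisfied
(2,2)R 4/5 satisfied
(2,3)B 0/3 not
(2,5)R 1/2 satisfied
(3,2)R 5/6 satisfied
(3,5)B 1/3 satisfied
(4,1)R 3/4 satisfied
(4,2)R 5/6 satisfied
(4,3)R 6/6 satisfied
(4,4)R 3/5 satisfied
(4,5)B 1/3 satisfied
(5,1)B 0/3 not
(5,2)R 4/5 satisfied
(5,3)R 5/5 satisfied
(5,4)R 3/4 satisfied
Unsatisfied: (2,3), (5,1) — 2 in total.

2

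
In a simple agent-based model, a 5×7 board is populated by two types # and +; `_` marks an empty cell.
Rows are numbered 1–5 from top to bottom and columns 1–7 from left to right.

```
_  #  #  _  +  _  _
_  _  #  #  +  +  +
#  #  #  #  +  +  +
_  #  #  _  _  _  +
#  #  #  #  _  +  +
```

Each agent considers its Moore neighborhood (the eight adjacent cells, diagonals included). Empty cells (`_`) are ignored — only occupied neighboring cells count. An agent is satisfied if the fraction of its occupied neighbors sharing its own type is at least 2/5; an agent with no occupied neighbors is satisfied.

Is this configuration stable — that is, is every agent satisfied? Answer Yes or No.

Row 1: (1,2)# 2/2 satisfied · (1,3)# 3/3 satisfied · (1,5)+ 2/3 satisfied
Row 2: (2,3)# 6/6 satisfied · (2,4)# 4/7 satisfied · (2,5)+ 4/6 satisfied · (2,6)+ 6/6 satisfied · (2,7)+ 3/3 satisfied
Row 3: (3,1)# 2/2 satisfied · (3,2)# 5/5 satisfied · (3,3)# 6/6 satisfied · (3,4)# 4/6 satisfied · (3,5)+ 3/5 satisfied · (3,6)+ 6/6 satisfied · (3,7)+ 4/4 satisfied
Row 4: (4,2)# 7/7 satisfied · (4,3)# 7/7 satisfied · (4,7)+ 4/4 satisfied
Row 5: (5,1)# 2/2 satisfied · (5,2)# 4/4 satisfied · (5,3)# 4/4 satisfied · (5,4)# 2/2 satisfied · (5,6)+ 2/2 satisfied · (5,7)+ 2/2 satisfied
All meet the threshold, so the configuration is stable.

Yes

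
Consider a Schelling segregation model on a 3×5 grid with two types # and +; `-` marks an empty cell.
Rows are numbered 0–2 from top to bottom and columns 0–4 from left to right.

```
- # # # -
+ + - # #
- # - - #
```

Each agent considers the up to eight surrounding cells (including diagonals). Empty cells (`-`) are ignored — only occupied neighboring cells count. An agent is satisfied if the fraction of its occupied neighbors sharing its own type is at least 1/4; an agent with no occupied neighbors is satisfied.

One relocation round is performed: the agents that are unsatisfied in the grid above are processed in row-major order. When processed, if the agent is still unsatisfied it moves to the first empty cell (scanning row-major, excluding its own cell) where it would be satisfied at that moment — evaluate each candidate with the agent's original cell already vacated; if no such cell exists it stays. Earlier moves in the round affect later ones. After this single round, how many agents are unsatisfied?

Initially unsatisfied (in order): (2,1).
  (2,1) → (0,0).
Resulting grid:
# # # # -
+ + - # #
- - - - #
All satisfied now.

0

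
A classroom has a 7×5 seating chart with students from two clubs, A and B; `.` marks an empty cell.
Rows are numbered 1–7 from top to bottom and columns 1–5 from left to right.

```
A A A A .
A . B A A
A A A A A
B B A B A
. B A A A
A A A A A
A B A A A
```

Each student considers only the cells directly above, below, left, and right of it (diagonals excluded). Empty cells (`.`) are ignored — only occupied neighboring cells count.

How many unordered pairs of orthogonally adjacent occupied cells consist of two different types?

Scan each occupied cell's neighbors to the right and below so each pair is counted once.
From row 1: 1 unlike of 6 pairs (running 1/6).
From row 2: 2 unlike of 6 pairs (running 3/12).
From row 3: 3 unlike of 9 pairs (running 6/21).
From row 4: 4 unlike of 8 pairs (running 10/29).
From row 5: 2 unlike of 7 pairs (running 12/36).
From row 6: 1 unlike of 9 pairs (running 13/45).
From row 7: 2 unlike of 4 pairs (running 15/49).
Total adjacent occupied pairs: 49; unlike-type pairs: 15.

15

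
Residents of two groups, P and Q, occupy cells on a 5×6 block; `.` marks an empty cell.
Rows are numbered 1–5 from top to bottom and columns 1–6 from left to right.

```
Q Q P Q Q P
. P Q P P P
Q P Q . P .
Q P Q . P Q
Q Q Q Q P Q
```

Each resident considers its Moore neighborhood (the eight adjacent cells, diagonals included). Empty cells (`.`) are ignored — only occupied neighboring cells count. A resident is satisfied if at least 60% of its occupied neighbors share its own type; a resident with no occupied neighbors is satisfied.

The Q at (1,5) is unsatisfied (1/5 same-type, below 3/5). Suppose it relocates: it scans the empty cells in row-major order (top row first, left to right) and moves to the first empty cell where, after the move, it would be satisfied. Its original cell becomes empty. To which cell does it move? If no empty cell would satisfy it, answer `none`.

Vacating (1,5). Empty cells in order:
  (2,1): 3/5 same-type → satisfied — stop here.

(2,1)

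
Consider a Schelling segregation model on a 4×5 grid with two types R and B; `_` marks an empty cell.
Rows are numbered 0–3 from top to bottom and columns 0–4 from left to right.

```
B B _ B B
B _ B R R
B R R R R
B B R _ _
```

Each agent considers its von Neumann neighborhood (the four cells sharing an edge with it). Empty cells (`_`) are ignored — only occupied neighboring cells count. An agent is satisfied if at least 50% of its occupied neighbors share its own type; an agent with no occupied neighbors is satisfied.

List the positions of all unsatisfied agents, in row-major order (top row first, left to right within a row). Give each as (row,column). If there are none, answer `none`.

(1,2), (2,1), (3,1)

(0,0)B 2/2 ok
(0,1)B 1/1 ok
(0,3)B 1/2 ok
(0,4)B 1/2 ok
(1,0)B 2/2 ok
(1,2)B 0/2 unhappy
(1,3)R 2/4 ok
(1,4)R 2/3 ok
(2,0)B 2/3 ok
(2,1)R 1/3 unhappy
(2,2)R 3/4 ok
(2,3)R 3/3 ok
(2,4)R 2/2 ok
(3,0)B 2/2 ok
(3,1)B 1/3 unhappy
(3,2)R 1/2 ok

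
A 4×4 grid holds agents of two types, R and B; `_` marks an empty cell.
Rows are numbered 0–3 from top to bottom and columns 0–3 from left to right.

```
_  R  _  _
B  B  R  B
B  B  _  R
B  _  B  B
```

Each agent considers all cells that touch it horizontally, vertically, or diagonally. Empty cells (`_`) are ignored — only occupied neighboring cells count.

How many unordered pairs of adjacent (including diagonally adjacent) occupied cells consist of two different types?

8

Scan each occupied cell's neighbors to the right and below (and the two forward diagonals) so each pair is counted once.
Row 0: R(0,1)–B(1,1)≠ R(0,1)–R(1,2)= R(0,1)–B(1,0)≠  → 2/3 unlike.
Row 1: B(1,0)–B(1,1)= B(1,0)–B(2,0)= B(1,0)–B(2,1)= B(1,1)–R(1,2)≠ B(1,1)–B(2,1)= B(1,1)–B(2,0)= R(1,2)–B(1,3)≠ R(1,2)–R(2,3)= R(1,2)–B(2,1)≠ B(1,3)–R(2,3)≠  → 4/10 unlike.
Row 2: B(2,0)–B(2,1)= B(2,0)–B(3,0)= B(2,1)–B(3,2)= B(2,1)–B(3,0)= R(2,3)–B(3,3)≠ R(2,3)–B(3,2)≠  → 2/6 unlike.
Row 3: B(3,2)–B(3,3)=  → 0/1 unlike.
Total adjacent occupied pairs: 20; unlike-type pairs: 8.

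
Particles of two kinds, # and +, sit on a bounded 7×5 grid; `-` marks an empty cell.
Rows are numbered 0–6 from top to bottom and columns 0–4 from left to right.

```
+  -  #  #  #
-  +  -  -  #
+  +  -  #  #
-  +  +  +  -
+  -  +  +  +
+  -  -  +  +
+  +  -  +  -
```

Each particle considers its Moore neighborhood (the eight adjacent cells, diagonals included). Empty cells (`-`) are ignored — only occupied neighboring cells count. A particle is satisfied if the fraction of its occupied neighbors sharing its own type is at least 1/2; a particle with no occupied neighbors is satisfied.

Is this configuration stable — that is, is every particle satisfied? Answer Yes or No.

Yes

Row 0: (0,0)+ 1/1 ✓ · (0,2)# 1/2 ✓ · (0,3)# 3/3 ✓ · (0,4)# 2/2 ✓
Row 1: (1,1)+ 3/4 ✓ · (1,4)# 4/4 ✓
Row 2: (2,0)+ 3/3 ✓ · (2,1)+ 4/4 ✓ · (2,3)# 2/4 ✓ · (2,4)# 2/3 ✓
Row 3: (3,1)+ 5/5 ✓ · (3,2)+ 5/6 ✓ · (3,3)+ 4/6 ✓
Row 4: (4,0)+ 2/2 ✓ · (4,2)+ 5/5 ✓ · (4,3)+ 6/6 ✓ · (4,4)+ 4/4 ✓
Row 5: (5,0)+ 3/3 ✓ · (5,3)+ 5/5 ✓ · (5,4)+ 4/4 ✓
Row 6: (6,0)+ 2/2 ✓ · (6,1)+ 2/2 ✓ · (6,3)+ 2/2 ✓
All meet the threshold, so the configuration is stable.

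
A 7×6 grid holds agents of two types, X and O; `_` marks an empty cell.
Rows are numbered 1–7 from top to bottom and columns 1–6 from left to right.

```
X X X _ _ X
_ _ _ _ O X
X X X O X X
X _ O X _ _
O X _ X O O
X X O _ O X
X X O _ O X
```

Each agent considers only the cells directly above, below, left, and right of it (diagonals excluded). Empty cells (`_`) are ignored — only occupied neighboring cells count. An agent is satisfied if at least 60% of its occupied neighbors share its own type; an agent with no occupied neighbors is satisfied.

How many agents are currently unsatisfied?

16

Row 1: (1,1)X 1/1 ok · (1,2)X 2/2 ok · (1,3)X 1/1 ok · (1,6)X 1/1 ok
Row 2: (2,5)O 0/2 unhappy · (2,6)X 2/3 ok
Row 3: (3,1)X 2/2 ok · (3,2)X 2/2 ok · (3,3)X 1/3 unhappy · (3,4)O 0/3 unhappy · (3,5)X 1/3 unhappy · (3,6)X 2/2 ok
Row 4: (4,1)X 1/2 unhappy · (4,3)O 0/2 unhappy · (4,4)X 1/3 unhappy
Row 5: (5,1)O 0/3 unhappy · (5,2)X 1/2 unhappy · (5,4)X 1/2 unhappy · (5,5)O 2/3 ok · (5,6)O 1/2 unhappy
Row 6: (6,1)X 2/3 ok · (6,2)X 3/4 ok · (6,3)O 1/2 unhappy · (6,5)O 2/3 ok · (6,6)X 1/3 unhappy
Row 7: (7,1)X 2/2 ok · (7,2)X 2/3 ok · (7,3)O 1/2 unhappy · (7,5)O 1/2 unhappy · (7,6)X 1/2 unhappy
Unsatisfied: (2,5), (3,3), (3,4), (3,5), (4,1), (4,3), (4,4), (5,1), (5,2), (5,4), (5,6), (6,3), (6,6), (7,3), (7,5), (7,6) — 16 in total.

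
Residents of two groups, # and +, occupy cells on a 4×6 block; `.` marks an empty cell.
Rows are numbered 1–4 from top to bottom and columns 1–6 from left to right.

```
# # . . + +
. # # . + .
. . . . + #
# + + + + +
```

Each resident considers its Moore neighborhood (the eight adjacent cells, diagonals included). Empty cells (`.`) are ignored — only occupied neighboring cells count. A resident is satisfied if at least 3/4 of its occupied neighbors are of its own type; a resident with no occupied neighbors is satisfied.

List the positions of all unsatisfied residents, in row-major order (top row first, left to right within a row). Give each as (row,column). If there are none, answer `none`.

(3,6), (4,1), (4,2), (4,6)

Row 1: (1,1)# 2/2 ok · (1,2)# 3/3 ok · (1,5)+ 2/2 ok · (1,6)+ 2/2 ok
Row 2: (2,2)# 3/3 ok · (2,3)# 2/2 ok · (2,5)+ 3/4 ok
Row 3: (3,5)+ 4/5 ok · (3,6)# 0/4 unhappy
Row 4: (4,1)# 0/1 unhappy · (4,2)+ 1/2 unhappy · (4,3)+ 2/2 ok · (4,4)+ 3/3 ok · (4,5)+ 3/4 ok · (4,6)+ 2/3 unhappy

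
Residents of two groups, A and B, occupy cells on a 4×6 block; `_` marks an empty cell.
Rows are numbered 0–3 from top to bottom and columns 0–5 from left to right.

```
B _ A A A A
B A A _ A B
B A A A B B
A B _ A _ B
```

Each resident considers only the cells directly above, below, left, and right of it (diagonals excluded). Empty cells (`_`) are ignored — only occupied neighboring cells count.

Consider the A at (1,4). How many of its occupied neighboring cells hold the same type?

1

Occupied neighbors of (1,4): (0,4)=A, (2,4)=B, (1,5)=B.
Same type (A): 1 of 3.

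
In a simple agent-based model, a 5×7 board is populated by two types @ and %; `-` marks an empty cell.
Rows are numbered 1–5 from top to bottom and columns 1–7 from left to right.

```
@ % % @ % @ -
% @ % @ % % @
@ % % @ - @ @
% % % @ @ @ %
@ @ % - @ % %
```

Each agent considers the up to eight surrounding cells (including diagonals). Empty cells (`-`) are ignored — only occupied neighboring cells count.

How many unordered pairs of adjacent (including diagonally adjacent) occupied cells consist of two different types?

Scan each occupied cell's neighbors to the right and below (and the two forward diagonals) so each pair is counted once.
Row 1: @(1,1)–%(1,2)≠ @(1,1)–%(2,1)≠ @(1,1)–@(2,2)= %(1,2)–%(1,3)= %(1,2)–@(2,2)≠ %(1,2)–%(2,3)= %(1,2)–%(2,1)= %(1,3)–@(1,4)≠ %(1,3)–%(2,3)= %(1,3)–@(2,4)≠ %(1,3)–@(2,2)≠ @(1,4)–%(1,5)≠ @(1,4)–@(2,4)= @(1,4)–%(2,5)≠ @(1,4)–%(2,3)≠ %(1,5)–@(1,6)≠ %(1,5)–%(2,5)= %(1,5)–%(2,6)= %(1,5)–@(2,4)≠ @(1,6)–%(2,6)≠ @(1,6)–@(2,7)= @(1,6)–%(2,5)≠  → 13/22 unlike.
Row 2: %(2,1)–@(2,2)≠ %(2,1)–@(3,1)≠ %(2,1)–%(3,2)= @(2,2)–%(2,3)≠ @(2,2)–%(3,2)≠ @(2,2)–%(3,3)≠ @(2,2)–@(3,1)= %(2,3)–@(2,4)≠ %(2,3)–%(3,3)= %(2,3)–@(3,4)≠ %(2,3)–%(3,2)= @(2,4)–%(2,5)≠ @(2,4)–@(3,4)= @(2,4)–%(3,3)≠ %(2,5)–%(2,6)= %(2,5)–@(3,6)≠ %(2,5)–@(3,4)≠ %(2,6)–@(2,7)≠ %(2,6)–@(3,6)≠ %(2,6)–@(3,7)≠ @(2,7)–@(3,7)= @(2,7)–@(3,6)=  → 14/22 unlike.
Row 3: @(3,1)–%(3,2)≠ @(3,1)–%(4,1)≠ @(3,1)–%(4,2)≠ %(3,2)–%(3,3)= %(3,2)–%(4,2)= %(3,2)–%(4,3)= %(3,2)–%(4,1)= %(3,3)–@(3,4)≠ %(3,3)–%(4,3)= %(3,3)–@(4,4)≠ %(3,3)–%(4,2)= @(3,4)–@(4,4)= @(3,4)–@(4,5)= @(3,4)–%(4,3)≠ @(3,6)–@(3,7)= @(3,6)–@(4,6)= @(3,6)–%(4,7)≠ @(3,6)–@(4,5)= @(3,7)–%(4,7)≠ @(3,7)–@(4,6)=  → 8/20 unlike.
Row 4: %(4,1)–%(4,2)= %(4,1)–@(5,1)≠ %(4,1)–@(5,2)≠ %(4,2)–%(4,3)= %(4,2)–@(5,2)≠ %(4,2)–%(5,3)= %(4,2)–@(5,1)≠ %(4,3)–@(4,4)≠ %(4,3)–%(5,3)= %(4,3)–@(5,2)≠ @(4,4)–@(4,5)= @(4,4)–@(5,5)= @(4,4)–%(5,3)≠ @(4,5)–@(4,6)= @(4,5)–@(5,5)= @(4,5)–%(5,6)≠ @(4,6)–%(4,7)≠ @(4,6)–%(5,6)≠ @(4,6)–%(5,7)≠ @(4,6)–@(5,5)= %(4,7)–%(5,7)= %(4,7)–%(5,6)=  → 11/22 unlike.
Row 5: @(5,1)–@(5,2)= @(5,2)–%(5,3)≠ @(5,5)–%(5,6)≠ %(5,6)–%(5,7)=  → 2/4 unlike.
Total adjacent occupied pairs: 90; unlike-type pairs: 48.

48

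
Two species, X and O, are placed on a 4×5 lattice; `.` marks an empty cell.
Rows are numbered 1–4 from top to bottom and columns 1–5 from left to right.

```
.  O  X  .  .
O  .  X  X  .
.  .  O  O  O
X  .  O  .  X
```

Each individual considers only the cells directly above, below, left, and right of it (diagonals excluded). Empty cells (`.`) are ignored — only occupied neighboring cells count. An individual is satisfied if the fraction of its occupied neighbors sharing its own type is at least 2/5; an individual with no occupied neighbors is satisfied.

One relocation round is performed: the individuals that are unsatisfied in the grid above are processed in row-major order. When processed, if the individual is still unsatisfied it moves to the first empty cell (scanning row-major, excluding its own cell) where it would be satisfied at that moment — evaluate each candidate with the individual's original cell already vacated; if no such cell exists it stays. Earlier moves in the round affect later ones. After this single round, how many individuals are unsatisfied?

Initially unsatisfied (in order): (1,2), (4,5).
  (1,2) → (1,1).
  (4,5) → (1,2).
Resulting grid:
O X X . .
O . X X .
. . O O O
X . O . .
All satisfied now.

0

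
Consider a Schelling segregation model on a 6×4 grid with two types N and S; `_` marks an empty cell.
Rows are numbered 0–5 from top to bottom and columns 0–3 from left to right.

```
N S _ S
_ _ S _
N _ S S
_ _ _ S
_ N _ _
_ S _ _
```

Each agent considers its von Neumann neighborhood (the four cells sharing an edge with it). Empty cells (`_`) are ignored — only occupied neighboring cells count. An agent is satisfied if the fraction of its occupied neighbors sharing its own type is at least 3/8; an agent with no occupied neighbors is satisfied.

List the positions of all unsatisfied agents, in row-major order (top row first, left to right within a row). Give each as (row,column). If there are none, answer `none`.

(0,0), (0,1), (4,1), (5,1)

Row 0: (0,0)N 0/1 not · (0,1)S 0/1 not · (0,3)S 0/0 satisfied
Row 1: (1,2)S 1/1 satisfied
Row 2: (2,0)N 0/0 satisfied · (2,2)S 2/2 satisfied · (2,3)S 2/2 satisfied
Row 3: (3,3)S 1/1 satisfied
Row 4: (4,1)N 0/1 not
Row 5: (5,1)S 0/1 not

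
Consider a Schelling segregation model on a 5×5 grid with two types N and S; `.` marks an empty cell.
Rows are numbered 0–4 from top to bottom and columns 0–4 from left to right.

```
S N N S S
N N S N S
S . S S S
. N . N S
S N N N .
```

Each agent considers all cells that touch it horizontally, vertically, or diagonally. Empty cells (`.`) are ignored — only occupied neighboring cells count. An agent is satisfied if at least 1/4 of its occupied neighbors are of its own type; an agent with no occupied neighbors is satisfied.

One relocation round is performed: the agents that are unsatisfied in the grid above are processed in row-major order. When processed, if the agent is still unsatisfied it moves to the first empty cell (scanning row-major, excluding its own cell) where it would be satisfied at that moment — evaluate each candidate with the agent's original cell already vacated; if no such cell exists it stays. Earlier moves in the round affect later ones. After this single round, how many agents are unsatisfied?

Initially unsatisfied (in order): (0,0), (1,3), (2,0), (4,0).
  (0,0) → (2,1).
  (1,3) → (0,0).
  (2,0): now satisfied by earlier moves; stays.
  (4,0) → (1,3).
Resulting grid:
N N N S S
N N S S S
S S S S S
. N . N S
. N N N .
All satisfied now.

0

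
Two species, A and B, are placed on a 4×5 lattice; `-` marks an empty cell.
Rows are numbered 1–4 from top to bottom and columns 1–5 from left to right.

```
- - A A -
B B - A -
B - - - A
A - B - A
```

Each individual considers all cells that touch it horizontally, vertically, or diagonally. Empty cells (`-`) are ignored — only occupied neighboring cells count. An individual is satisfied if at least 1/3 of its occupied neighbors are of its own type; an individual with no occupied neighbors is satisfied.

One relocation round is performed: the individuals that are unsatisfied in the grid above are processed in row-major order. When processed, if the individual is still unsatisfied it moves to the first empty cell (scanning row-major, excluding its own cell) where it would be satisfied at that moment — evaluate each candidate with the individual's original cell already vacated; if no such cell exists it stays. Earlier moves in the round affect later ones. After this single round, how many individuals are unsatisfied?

Initially unsatisfied (in order): (4,1).
  (4,1) → (1,2).
Resulting grid:
- A A A -
B B - A -
B - - - A
- - B - A
All satisfied now.

0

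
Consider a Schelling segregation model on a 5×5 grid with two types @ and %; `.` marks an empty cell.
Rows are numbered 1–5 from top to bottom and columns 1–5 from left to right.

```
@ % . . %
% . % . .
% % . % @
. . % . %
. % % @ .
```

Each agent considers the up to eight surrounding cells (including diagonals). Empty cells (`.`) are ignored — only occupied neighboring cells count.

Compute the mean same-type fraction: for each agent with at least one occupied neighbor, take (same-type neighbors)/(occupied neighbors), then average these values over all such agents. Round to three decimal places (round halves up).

Row 1: (1,1)@ 0/2 · (1,2)% 2/3 · (1,5)% — no occupied neighbors
Row 2: (2,1)% 3/4 · (2,3)% 3/3
Row 3: (3,1)% 2/2 · (3,2)% 4/4 · (3,4)% 3/4 · (3,5)@ 0/2
Row 4: (4,3)% 4/5 · (4,5)% 1/3
Row 5: (5,2)% 2/2 · (5,3)% 2/3 · (5,4)@ 0/3
Sum over 13 agents: 0/2 + 2/3 + 3/4 + 3/3 + 2/2 + 4/4 + 3/4 + 0/2 + 4/5 + 1/3 + 2/2 + 2/3 + 0/3 = 239/30; mean = 239/30 ÷ 13 = 239/390 = 0.612820… → 0.613.

0.613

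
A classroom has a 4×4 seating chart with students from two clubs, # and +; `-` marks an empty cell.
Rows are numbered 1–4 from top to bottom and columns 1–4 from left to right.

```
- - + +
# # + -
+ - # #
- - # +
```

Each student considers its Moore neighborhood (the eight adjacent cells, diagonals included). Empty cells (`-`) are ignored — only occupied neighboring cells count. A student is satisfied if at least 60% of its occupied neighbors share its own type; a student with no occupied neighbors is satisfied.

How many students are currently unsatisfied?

6

(1,3)+ 2/3 ✓
(1,4)+ 2/2 ✓
(2,1)# 1/2 ✗
(2,2)# 2/5 ✗
(2,3)+ 2/5 ✗
(3,1)+ 0/2 ✗
(3,3)# 3/5 ✓
(3,4)# 2/4 ✗
(4,3)# 2/3 ✓
(4,4)+ 0/3 ✗
Unsatisfied: (2,1), (2,2), (2,3), (3,1), (3,4), (4,4) — 6 in total.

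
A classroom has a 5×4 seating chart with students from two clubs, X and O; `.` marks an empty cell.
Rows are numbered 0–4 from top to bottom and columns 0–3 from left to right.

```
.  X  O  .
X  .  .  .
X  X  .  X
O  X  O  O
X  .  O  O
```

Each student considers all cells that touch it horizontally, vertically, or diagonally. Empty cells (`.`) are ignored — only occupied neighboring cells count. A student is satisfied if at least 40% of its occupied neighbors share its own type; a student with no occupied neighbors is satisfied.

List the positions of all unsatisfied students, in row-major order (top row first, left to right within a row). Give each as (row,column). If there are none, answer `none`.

Row 0: (0,1)X 1/2 satisfied · (0,2)O 0/1 not
Row 1: (1,0)X 3/3 satisfied
Row 2: (2,0)X 3/4 satisfied · (2,1)X 3/5 satisfied · (2,3)X 0/2 not
Row 3: (3,0)O 0/4 not · (3,1)X 3/6 satisfied · (3,2)O 3/6 satisfied · (3,3)O 3/4 satisfied
Row 4: (4,0)X 1/2 satisfied · (4,2)O 3/4 satisfied · (4,3)O 3/3 satisfied

(0,2), (2,3), (3,0)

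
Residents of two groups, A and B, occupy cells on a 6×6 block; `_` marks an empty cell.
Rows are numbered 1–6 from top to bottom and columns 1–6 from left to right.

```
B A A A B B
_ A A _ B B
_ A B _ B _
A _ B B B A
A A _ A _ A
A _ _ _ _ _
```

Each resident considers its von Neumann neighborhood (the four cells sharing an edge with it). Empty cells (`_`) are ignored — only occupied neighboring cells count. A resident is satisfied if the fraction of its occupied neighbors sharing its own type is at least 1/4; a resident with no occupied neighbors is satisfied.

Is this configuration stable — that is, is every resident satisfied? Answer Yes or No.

(1,1)B 0/1 unhappy
(1,2)A 2/3 ok
(1,3)A 3/3 ok
(1,4)A 1/2 ok
(1,5)B 2/3 ok
(1,6)B 2/2 ok
(2,2)A 3/3 ok
(2,3)A 2/3 ok
(2,5)B 3/3 ok
(2,6)B 2/2 ok
(3,2)A 1/2 ok
(3,3)B 1/3 ok
(3,5)B 2/2 ok
(4,1)A 1/1 ok
(4,3)B 2/2 ok
(4,4)B 2/3 ok
(4,5)B 2/3 ok
(4,6)A 1/2 ok
(5,1)A 3/3 ok
(5,2)A 1/1 ok
(5,4)A 0/1 unhappy
(5,6)A 1/1 ok
(6,1)A 1/1 ok
For instance (1,1) has only 0/1 same-type neighbors, below 1/4.

No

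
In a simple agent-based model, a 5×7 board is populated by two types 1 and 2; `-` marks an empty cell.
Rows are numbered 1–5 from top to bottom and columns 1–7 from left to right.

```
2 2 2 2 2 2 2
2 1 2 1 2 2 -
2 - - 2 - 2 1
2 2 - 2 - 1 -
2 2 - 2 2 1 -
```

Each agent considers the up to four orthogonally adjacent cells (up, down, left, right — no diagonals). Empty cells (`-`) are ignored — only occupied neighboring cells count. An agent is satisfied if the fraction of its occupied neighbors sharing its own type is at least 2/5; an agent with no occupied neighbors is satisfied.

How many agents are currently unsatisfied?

5

(1,1)2 2/2 ok
(1,2)2 2/3 ok
(1,3)2 3/3 ok
(1,4)2 2/3 ok
(1,5)2 3/3 ok
(1,6)2 3/3 ok
(1,7)2 1/1 ok
(2,1)2 2/3 ok
(2,2)1 0/3 unhappy
(2,3)2 1/3 unhappy
(2,4)1 0/4 unhappy
(2,5)2 2/3 ok
(2,6)2 3/3 ok
(3,1)2 2/2 ok
(3,4)2 1/2 ok
(3,6)2 1/3 unhappy
(3,7)1 0/1 unhappy
(4,1)2 3/3 ok
(4,2)2 2/2 ok
(4,4)2 2/2 ok
(4,6)1 1/2 ok
(5,1)2 2/2 ok
(5,2)2 2/2 ok
(5,4)2 2/2 ok
(5,5)2 1/2 ok
(5,6)1 1/2 ok
Unsatisfied: (2,2), (2,3), (2,4), (3,6), (3,7) — 5 in total.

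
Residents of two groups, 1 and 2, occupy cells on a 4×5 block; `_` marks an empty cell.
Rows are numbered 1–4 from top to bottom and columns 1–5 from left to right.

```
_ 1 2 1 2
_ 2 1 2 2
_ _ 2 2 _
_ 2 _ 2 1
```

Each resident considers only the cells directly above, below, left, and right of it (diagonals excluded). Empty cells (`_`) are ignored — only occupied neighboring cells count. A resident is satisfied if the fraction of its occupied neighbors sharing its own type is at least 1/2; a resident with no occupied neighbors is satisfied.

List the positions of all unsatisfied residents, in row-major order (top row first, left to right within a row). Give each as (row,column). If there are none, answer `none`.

(1,2), (1,3), (1,4), (2,2), (2,3), (4,5)

(1,2)1 0/2 not
(1,3)2 0/3 not
(1,4)1 0/3 not
(1,5)2 1/2 satisfied
(2,2)2 0/2 not
(2,3)1 0/4 not
(2,4)2 2/4 satisfied
(2,5)2 2/2 satisfied
(3,3)2 1/2 satisfied
(3,4)2 3/3 satisfied
(4,2)2 0/0 satisfied
(4,4)2 1/2 satisfied
(4,5)1 0/1 not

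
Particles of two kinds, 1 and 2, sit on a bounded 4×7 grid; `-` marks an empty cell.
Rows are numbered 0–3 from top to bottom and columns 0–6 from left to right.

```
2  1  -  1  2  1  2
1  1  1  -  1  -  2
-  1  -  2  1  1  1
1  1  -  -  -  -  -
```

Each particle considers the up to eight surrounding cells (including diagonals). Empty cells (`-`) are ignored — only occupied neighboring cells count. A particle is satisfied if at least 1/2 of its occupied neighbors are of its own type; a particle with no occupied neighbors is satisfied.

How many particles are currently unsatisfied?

5

Row 0: (0,0)2 0/3 not · (0,1)1 3/4 satisfied · (0,3)1 2/3 satisfied · (0,4)2 0/3 not · (0,5)1 1/4 not · (0,6)2 1/2 satisfied
Row 1: (1,0)1 3/4 satisfied · (1,1)1 4/5 satisfied · (1,2)1 4/5 satisfied · (1,4)1 4/6 satisfied · (1,6)2 1/4 not
Row 2: (2,1)1 5/5 satisfied · (2,3)2 0/3 not · (2,4)1 2/3 satisfied · (2,5)1 3/4 satisfied · (2,6)1 1/2 satisfied
Row 3: (3,0)1 2/2 satisfied · (3,1)1 2/2 satisfied
Unsatisfied: (0,0), (0,4), (0,5), (1,6), (2,3) — 5 in total.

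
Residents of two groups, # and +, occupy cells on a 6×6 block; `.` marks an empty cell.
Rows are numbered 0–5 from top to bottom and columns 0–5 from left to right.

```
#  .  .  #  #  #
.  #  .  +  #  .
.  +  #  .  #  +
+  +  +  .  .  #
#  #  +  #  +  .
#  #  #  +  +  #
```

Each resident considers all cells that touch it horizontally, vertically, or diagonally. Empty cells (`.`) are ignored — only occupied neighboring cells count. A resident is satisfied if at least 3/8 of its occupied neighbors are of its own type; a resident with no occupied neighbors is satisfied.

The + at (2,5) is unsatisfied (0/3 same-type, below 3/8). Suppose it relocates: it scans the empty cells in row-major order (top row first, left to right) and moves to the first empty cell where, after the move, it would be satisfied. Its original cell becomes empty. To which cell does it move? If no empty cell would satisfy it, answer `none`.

Vacating (2,5). Empty cells in order:
  (0,1): 0/2 same-type → still unsatisfied.
  (0,2): 1/3 same-type → still unsatisfied.
  (1,0): 1/3 same-type → still unsatisfied.
  (1,2): 2/5 same-type → satisfied — stop here.

(1,2)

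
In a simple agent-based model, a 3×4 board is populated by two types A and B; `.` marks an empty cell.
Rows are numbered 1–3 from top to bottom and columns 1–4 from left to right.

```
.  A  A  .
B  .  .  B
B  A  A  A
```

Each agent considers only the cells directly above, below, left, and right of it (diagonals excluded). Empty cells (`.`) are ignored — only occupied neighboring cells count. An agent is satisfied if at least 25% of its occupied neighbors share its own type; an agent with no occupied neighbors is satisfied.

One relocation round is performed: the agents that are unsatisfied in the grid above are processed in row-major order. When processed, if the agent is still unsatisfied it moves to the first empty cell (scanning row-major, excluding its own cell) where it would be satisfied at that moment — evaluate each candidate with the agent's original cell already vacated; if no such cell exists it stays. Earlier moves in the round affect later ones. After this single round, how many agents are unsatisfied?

Initially unsatisfied (in order): (2,4).
  (2,4) → (1,1).
Resulting grid:
B A A .
B . . .
B A A A
All satisfied now.

0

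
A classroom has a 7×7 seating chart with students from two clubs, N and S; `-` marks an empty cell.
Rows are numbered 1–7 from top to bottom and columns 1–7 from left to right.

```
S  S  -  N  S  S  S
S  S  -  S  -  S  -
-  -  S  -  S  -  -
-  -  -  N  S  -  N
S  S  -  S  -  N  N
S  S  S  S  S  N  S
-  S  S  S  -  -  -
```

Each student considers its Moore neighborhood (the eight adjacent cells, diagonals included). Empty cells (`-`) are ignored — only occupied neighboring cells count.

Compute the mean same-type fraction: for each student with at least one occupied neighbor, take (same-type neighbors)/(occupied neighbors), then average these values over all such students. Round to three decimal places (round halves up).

0.786

Row 1: (1,1)S 3/3 · (1,2)S 3/3 · (1,4)N 0/2 · (1,5)S 3/4 · (1,6)S 3/3 · (1,7)S 2/2
Row 2: (2,1)S 3/3 · (2,2)S 4/4 · (2,4)S 3/4 · (2,6)S 4/4
Row 3: (3,3)S 2/3 · (3,5)S 3/4
Row 4: (4,4)N 0/4 · (4,5)S 2/4 · (4,7)N 2/2
Row 5: (5,1)S 3/3 · (5,2)S 4/4 · (5,4)S 4/5 · (5,6)N 3/6 · (5,7)N 3/4
Row 6: (6,1)S 4/4 · (6,2)S 6/6 · (6,3)S 7/7 · (6,4)S 5/5 · (6,5)S 3/5 · (6,6)N 2/4 · (6,7)S 0/3
Row 7: (7,2)S 4/4 · (7,3)S 5/5 · (7,4)S 4/4
Sum over 30 students: 3/3 + 3/3 + 0/2 + 3/4 + 3/3 + 2/2 + 3/3 + 4/4 + 3/4 + 4/4 + 2/3 + 3/4 + 0/4 + 2/4 + 2/2 + 3/3 + 4/4 + 4/5 + 3/6 + 3/4 + 4/4 + 6/6 + 7/7 + 5/5 + 3/5 + 2/4 + 0/3 + 4/4 + 5/5 + 4/4 = 707/30; mean = 707/30 ÷ 30 = 707/900 = 0.785555… → 0.786.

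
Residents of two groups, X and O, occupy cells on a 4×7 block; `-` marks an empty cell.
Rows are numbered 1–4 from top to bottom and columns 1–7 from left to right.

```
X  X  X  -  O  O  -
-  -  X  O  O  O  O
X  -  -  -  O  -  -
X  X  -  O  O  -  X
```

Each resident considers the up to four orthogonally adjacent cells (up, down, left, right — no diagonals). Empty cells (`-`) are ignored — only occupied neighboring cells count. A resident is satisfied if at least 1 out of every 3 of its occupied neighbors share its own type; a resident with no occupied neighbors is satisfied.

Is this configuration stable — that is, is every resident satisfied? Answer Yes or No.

(1,1)X 1/1 satisfied
(1,2)X 2/2 satisfied
(1,3)X 2/2 satisfied
(1,5)O 2/2 satisfied
(1,6)O 2/2 satisfied
(2,3)X 1/2 satisfied
(2,4)O 1/2 satisfied
(2,5)O 4/4 satisfied
(2,6)O 3/3 satisfied
(2,7)O 1/1 satisfied
(3,1)X 1/1 satisfied
(3,5)O 2/2 satisfied
(4,1)X 2/2 satisfied
(4,2)X 1/1 satisfied
(4,4)O 1/1 satisfied
(4,5)O 2/2 satisfied
(4,7)X 0/0 satisfied
All meet the threshold, so the configuration is stable.

Yes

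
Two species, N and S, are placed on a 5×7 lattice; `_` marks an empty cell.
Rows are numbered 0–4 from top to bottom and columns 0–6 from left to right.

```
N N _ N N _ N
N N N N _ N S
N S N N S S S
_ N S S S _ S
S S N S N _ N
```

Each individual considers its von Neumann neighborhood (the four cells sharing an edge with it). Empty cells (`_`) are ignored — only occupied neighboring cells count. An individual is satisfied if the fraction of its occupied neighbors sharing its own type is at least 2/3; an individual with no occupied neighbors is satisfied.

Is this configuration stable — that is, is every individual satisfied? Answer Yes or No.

(0,0)N 2/2 satisfied
(0,1)N 2/2 satisfied
(0,3)N 2/2 satisfied
(0,4)N 1/1 satisfied
(0,6)N 0/1 not
(1,0)N 3/3 satisfied
(1,1)N 3/4 satisfied
(1,2)N 3/3 satisfied
(1,3)N 3/3 satisfied
(1,5)N 0/2 not
(1,6)S 1/3 not
(2,0)N 1/2 not
(2,1)S 0/4 not
(2,2)N 2/4 not
(2,3)N 2/4 not
(2,4)S 2/3 satisfied
(2,5)S 2/3 satisfied
(2,6)S 3/3 satisfied
(3,1)N 0/3 not
(3,2)S 1/4 not
(3,3)S 3/4 satisfied
(3,4)S 2/3 satisfied
(3,6)S 1/2 not
(4,0)S 1/1 satisfied
(4,1)S 1/3 not
(4,2)N 0/3 not
(4,3)S 1/3 not
(4,4)N 0/2 not
(4,6)N 0/1 not
For instance (0,6) has only 0/1 same-type neighbors, below 2/3.

No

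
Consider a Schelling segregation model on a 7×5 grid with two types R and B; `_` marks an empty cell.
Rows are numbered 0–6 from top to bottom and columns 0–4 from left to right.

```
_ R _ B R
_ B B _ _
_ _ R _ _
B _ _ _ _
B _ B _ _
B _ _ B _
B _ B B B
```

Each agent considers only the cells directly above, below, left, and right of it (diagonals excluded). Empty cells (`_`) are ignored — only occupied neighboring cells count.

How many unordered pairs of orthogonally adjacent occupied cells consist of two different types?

3

Scan each occupied cell's neighbors to the right and below so each pair is counted once.
From row 0: 2 unlike of 2 pairs (running 2/2).
From row 1: 1 unlike of 2 pairs (running 3/4).
From row 3: 0 unlike of 1 pairs (running 3/5).
From row 4: 0 unlike of 1 pairs (running 3/6).
From row 5: 0 unlike of 2 pairs (running 3/8).
From row 6: 0 unlike of 2 pairs (running 3/10).
Total adjacent occupied pairs: 10; unlike-type pairs: 3.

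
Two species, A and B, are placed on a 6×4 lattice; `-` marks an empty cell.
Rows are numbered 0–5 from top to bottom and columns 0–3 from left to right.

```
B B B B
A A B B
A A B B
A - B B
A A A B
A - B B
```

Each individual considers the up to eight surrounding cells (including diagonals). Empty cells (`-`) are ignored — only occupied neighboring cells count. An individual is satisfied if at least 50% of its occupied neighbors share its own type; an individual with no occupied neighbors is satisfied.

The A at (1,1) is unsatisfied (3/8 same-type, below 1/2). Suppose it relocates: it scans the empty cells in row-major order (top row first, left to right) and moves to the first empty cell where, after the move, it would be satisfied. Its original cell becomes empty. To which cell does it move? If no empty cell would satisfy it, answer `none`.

Vacating (1,1). Empty cells in order:
  (3,1): 6/8 same-type → satisfied — stop here.

(3,1)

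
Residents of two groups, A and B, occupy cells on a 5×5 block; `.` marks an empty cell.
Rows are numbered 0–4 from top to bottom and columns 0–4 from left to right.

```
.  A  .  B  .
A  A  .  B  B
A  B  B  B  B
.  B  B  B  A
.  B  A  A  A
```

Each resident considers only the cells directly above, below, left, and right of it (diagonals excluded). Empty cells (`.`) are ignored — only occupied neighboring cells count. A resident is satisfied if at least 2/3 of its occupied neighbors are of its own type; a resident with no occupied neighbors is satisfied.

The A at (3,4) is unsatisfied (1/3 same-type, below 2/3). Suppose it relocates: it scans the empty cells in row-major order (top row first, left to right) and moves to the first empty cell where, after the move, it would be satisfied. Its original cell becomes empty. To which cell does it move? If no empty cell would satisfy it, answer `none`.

Vacating (3,4). Empty cells in order:
  (0,0): 2/2 same-type → satisfied — stop here.

(0,0)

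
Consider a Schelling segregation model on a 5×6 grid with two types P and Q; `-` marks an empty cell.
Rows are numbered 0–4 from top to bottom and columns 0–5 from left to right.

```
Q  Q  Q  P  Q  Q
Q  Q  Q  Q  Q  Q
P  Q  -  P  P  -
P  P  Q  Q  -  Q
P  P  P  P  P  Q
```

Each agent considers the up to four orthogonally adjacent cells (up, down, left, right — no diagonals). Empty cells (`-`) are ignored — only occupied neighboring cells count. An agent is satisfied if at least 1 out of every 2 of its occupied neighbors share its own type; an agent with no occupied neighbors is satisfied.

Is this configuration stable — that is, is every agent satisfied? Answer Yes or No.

No

(0,0)Q 2/2 ✓
(0,1)Q 3/3 ✓
(0,2)Q 2/3 ✓
(0,3)P 0/3 ✗
(0,4)Q 2/3 ✓
(0,5)Q 2/2 ✓
(1,0)Q 2/3 ✓
(1,1)Q 4/4 ✓
(1,2)Q 3/3 ✓
(1,3)Q 2/4 ✓
(1,4)Q 3/4 ✓
(1,5)Q 2/2 ✓
(2,0)P 1/3 ✗
(2,1)Q 1/3 ✗
(2,3)P 1/3 ✗
(2,4)P 1/2 ✓
(3,0)P 3/3 ✓
(3,1)P 2/4 ✓
(3,2)Q 1/3 ✗
(3,3)Q 1/3 ✗
(3,5)Q 1/1 ✓
(4,0)P 2/2 ✓
(4,1)P 3/3 ✓
(4,2)P 2/3 ✓
(4,3)P 2/3 ✓
(4,4)P 1/2 ✓
(4,5)Q 1/2 ✓
For instance (0,3) has only 0/3 same-type neighbors, below 1/2.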